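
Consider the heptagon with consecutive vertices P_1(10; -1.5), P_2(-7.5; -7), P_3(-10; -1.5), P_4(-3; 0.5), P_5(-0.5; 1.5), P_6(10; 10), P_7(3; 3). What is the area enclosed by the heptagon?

Cross-terms: -81.25, -58.75, -9.5, -4.25, -20, 0, -34.5  ⇒  Σ = -208.25
Area = |Σ|/2 = 104.125.

104.125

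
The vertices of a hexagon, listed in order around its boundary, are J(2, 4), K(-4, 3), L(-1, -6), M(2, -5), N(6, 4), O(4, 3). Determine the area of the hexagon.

Apply the shoelace (surveyor's) formula: 2A = Σ (x_i·y_{i+1} − x_{i+1}·y_i), indices taken mod 6.
Cross-terms: 22, 27, 17, 38, 2, 10  ⇒  Σ = 116
Area = |Σ|/2 = 58.

58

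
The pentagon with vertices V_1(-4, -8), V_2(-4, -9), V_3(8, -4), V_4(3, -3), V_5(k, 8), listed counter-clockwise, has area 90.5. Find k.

-9

Write out the shoelace sum; only the two edges meeting at V_5 involve k:
2·Area = [(3·8 − k·(-3)) + (k·(-8) − (-4)·8)] + 80
       = -5·k + 136 = 181
⇒ k = -9.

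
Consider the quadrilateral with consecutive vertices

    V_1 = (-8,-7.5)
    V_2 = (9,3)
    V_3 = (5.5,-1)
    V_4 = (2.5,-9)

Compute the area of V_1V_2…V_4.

Apply Gauss's area formula: 2A = Σ (x_i·y_{i+1} − x_{i+1}·y_i), indices taken mod 4.
V_1→V_2: (-8)(3) − (9)(-7.5) = 43.5
V_2→V_3: (9)(-1) − (5.5)(3) = -25.5
V_3→V_4: (5.5)(-9) − (2.5)(-1) = -47
V_4→V_1: (2.5)(-7.5) − (-8)(-9) = -90.75
Σ = -119.75
Area = |Σ|/2 = 59.875.

59.875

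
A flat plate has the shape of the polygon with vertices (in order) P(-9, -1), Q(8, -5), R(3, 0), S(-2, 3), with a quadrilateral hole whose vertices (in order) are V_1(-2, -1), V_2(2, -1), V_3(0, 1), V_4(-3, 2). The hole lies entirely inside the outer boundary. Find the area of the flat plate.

45

Outer boundary:
Apply the shoelace (surveyor's) formula: 2A = Σ (x_i·y_{i+1} − x_{i+1}·y_i), indices taken mod 4.
Σ = (53) + (15) + (9) + (29) = 106
Area = |Σ|/2 = 53.
Hole:
V_1→V_2: (-2)(-1) − (2)(-1) = 4
V_2→V_3: (2)(1) − (0)(-1) = 2
V_3→V_4: (0)(2) − (-3)(1) = 3
V_4→V_1: (-3)(-1) − (-2)(2) = 7
Σ = 16
Area = |Σ|/2 = 8.
Net area = 53 − 8 = 45.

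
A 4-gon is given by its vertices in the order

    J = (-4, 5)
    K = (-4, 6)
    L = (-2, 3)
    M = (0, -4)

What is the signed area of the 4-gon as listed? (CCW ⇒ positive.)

-6

Apply Gauss's area formula: 2A = Σ (x_i·y_{i+1} − x_{i+1}·y_i), indices taken mod 4.
Cross-terms: -4, 0, 8, -16  ⇒  Σ = -12
Signed area = Σ/2 = -6 (negative ⇒ clockwise traversal).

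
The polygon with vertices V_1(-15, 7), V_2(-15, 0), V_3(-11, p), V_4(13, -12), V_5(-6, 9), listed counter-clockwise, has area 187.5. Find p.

Write out the shoelace sum; only the two edges meeting at V_3 involve p:
2·Area = [((-15)·p − (-11)·0) + ((-11)·(-12) − 13·p)] + 243
       = -28·p + 375 = 375
⇒ p = 0.

0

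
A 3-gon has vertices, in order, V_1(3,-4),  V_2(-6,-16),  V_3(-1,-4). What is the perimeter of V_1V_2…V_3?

32

|V_1V_2| = √((-9)² + (-12)²) = √225 = 15
|V_2V_3| = √((5)² + (12)²) = √169 = 13
|V_3V_1| = √((4)² + (0)²) = √16 = 4
Perimeter = 15 + 13 + 4 = 32.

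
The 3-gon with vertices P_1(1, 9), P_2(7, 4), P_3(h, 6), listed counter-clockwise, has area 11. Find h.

The doubled signed area Σ (x_i y_{i+1} − x_{i+1} y_i) is linear in h.
With h=0 it equals -23; the coefficient of h is 5 (from the two edges through P_3).
So 5·h + -23 = 2·11 = 22 ⇒ h = 9.

9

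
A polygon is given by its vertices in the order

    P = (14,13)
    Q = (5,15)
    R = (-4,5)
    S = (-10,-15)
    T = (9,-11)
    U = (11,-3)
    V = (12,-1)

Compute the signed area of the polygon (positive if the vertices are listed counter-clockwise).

P→Q: (14)(15) − (5)(13) = 145
Q→R: (5)(5) − (-4)(15) = 85
R→S: (-4)(-15) − (-10)(5) = 110
S→T: (-10)(-11) − (9)(-15) = 245
T→U: (9)(-3) − (11)(-11) = 94
U→V: (11)(-1) − (12)(-3) = 25
V→P: (12)(13) − (14)(-1) = 170
Σ = 874
Signed area = Σ/2 = 437 (positive ⇒ counter-clockwise traversal).

437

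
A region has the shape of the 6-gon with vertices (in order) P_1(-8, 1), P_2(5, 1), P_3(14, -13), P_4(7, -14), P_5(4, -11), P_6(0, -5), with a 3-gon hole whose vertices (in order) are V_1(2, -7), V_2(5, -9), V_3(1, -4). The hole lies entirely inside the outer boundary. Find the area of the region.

135.5

Outer boundary:
Apply the shoelace formula: 2A = Σ (x_i·y_{i+1} − x_{i+1}·y_i), indices taken mod 6.
P_1→P_2: (-8)(1) − (5)(1) = -13
P_2→P_3: (5)(-13) − (14)(1) = -79
P_3→P_4: (14)(-14) − (7)(-13) = -105
P_4→P_5: (7)(-11) − (4)(-14) = -21
P_5→P_6: (4)(-5) − (0)(-11) = -20
P_6→P_1: (0)(1) − (-8)(-5) = -40
Σ = -278
Area = |Σ|/2 = 139.
Hole:
Cross-terms: 17, -11, 1  ⇒  Σ = 7
Area = |Σ|/2 = 3.5.
Net area = 139 − 3.5 = 135.5.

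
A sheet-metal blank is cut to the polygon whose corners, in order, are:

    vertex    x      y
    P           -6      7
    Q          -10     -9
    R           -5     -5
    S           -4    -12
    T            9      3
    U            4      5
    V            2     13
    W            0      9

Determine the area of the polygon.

Σ = (124) + (5) + (40) + (96) + (33) + (42) + (18) + (54) = 412
Area = |Σ|/2 = 206.

206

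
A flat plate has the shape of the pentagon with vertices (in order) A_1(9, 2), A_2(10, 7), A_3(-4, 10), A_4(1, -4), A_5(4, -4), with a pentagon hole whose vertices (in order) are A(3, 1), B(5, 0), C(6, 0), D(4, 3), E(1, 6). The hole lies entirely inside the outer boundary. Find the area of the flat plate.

108

Outer boundary:
Apply Gauss's area formula: 2A = Σ (x_i·y_{i+1} − x_{i+1}·y_i), indices taken mod 5.
Σ = (43) + (128) + (6) + (12) + (44) = 233
Area = |Σ|/2 = 116.5.
Hole:
Cross-terms: -5, 0, 18, 21, -17  ⇒  Σ = 17
Area = |Σ|/2 = 8.5.
Net area = 116.5 − 8.5 = 108.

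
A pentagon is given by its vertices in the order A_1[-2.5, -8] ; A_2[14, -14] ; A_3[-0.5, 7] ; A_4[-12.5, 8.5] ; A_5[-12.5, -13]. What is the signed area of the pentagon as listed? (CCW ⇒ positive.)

Apply the shoelace formula: 2A = Σ (x_i·y_{i+1} − x_{i+1}·y_i), indices taken mod 5.
Cross-terms: 147, 91, 83.25, 268.75, 67.5  ⇒  Σ = 657.5
Signed area = Σ/2 = 328.75 (positive ⇒ counter-clockwise traversal).

328.75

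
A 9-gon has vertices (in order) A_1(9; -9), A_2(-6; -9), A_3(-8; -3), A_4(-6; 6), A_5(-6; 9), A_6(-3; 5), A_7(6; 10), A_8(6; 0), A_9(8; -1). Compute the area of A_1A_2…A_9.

232.5

Apply the shoelace formula: 2A = Σ (x_i·y_{i+1} − x_{i+1}·y_i), indices taken mod 9.
Σ = (-135) + (-54) + (-66) + (-18) + (-3) + (-60) + (-60) + (-6) + (-63) = -465
Area = |Σ|/2 = 232.5.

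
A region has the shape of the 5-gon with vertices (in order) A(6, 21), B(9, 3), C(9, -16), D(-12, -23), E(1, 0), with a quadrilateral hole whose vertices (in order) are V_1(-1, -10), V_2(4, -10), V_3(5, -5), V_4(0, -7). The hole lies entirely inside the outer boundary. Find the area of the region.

Outer boundary:
Apply Gauss's area formula: 2A = Σ (x_i·y_{i+1} − x_{i+1}·y_i), indices taken mod 5.
Σ = (-171) + (-171) + (-399) + (23) + (21) = -697
Area = |Σ|/2 = 348.5.
Hole:
Apply the shoelace formula: 2A = Σ (x_i·y_{i+1} − x_{i+1}·y_i), indices taken mod 4.
V_1→V_2: (-1)(-10) − (4)(-10) = 50
V_2→V_3: (4)(-5) − (5)(-10) = 30
V_3→V_4: (5)(-7) − (0)(-5) = -35
V_4→V_1: (0)(-10) − (-1)(-7) = -7
Σ = 38
Area = |Σ|/2 = 19.
Net area = 348.5 − 19 = 329.5.

329.5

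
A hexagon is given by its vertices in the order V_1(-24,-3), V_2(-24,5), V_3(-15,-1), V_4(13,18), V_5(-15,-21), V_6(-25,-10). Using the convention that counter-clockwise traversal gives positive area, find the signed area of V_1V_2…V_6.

V_1→V_2: (-24)(5) − (-24)(-3) = -192
V_2→V_3: (-24)(-1) − (-15)(5) = 99
V_3→V_4: (-15)(18) − (13)(-1) = -257
V_4→V_5: (13)(-21) − (-15)(18) = -3
V_5→V_6: (-15)(-10) − (-25)(-21) = -375
V_6→V_1: (-25)(-3) − (-24)(-10) = -165
Σ = -893
Signed area = Σ/2 = -446.5 (negative ⇒ clockwise traversal).

-446.5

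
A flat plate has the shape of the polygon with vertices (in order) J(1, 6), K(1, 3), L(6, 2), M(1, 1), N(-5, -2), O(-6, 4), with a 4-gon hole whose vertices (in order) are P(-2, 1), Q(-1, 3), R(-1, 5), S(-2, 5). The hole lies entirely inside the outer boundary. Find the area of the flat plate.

Outer boundary:
Apply the shoelace formula: 2A = Σ (x_i·y_{i+1} − x_{i+1}·y_i), indices taken mod 6.
Cross-terms: -3, -16, 4, 3, -32, -40  ⇒  Σ = -84
Area = |Σ|/2 = 42.
Hole:
Apply Gauss's area formula: 2A = Σ (x_i·y_{i+1} − x_{i+1}·y_i), indices taken mod 4.
Cross-terms: -5, -2, 5, 8  ⇒  Σ = 6
Area = |Σ|/2 = 3.
Net area = 42 − 3 = 39.

39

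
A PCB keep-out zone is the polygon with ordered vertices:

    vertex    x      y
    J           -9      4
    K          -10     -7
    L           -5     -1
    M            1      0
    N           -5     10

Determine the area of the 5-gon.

79.5

Apply the shoelace formula: 2A = Σ (x_i·y_{i+1} − x_{i+1}·y_i), indices taken mod 5.
Cross-terms: 103, -25, 1, 10, 70  ⇒  Σ = 159
Area = |Σ|/2 = 79.5.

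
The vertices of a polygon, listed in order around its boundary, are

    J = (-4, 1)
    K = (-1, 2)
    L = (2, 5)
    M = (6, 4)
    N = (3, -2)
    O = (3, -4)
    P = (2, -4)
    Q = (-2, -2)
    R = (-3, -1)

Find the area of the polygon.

Apply Gauss's area formula: 2A = Σ (x_i·y_{i+1} − x_{i+1}·y_i), indices taken mod 9.
J→K: (-4)(2) − (-1)(1) = -7
K→L: (-1)(5) − (2)(2) = -9
L→M: (2)(4) − (6)(5) = -22
M→N: (6)(-2) − (3)(4) = -24
N→O: (3)(-4) − (3)(-2) = -6
O→P: (3)(-4) − (2)(-4) = -4
P→Q: (2)(-2) − (-2)(-4) = -12
Q→R: (-2)(-1) − (-3)(-2) = -4
R→J: (-3)(1) − (-4)(-1) = -7
Σ = -95
Area = |Σ|/2 = 47.5.

47.5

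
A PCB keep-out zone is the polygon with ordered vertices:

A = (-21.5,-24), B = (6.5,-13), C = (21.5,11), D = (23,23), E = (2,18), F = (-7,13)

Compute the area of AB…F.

997.75

Apply the shoelace formula: 2A = Σ (x_i·y_{i+1} − x_{i+1}·y_i), indices taken mod 6.
Σ = (435.5) + (351) + (241.5) + (368) + (152) + (447.5) = 1995.5
Area = |Σ|/2 = 997.75.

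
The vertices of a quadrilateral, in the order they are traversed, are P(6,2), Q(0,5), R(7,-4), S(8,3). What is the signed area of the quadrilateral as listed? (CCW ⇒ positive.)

23

P→Q: (6)(5) − (0)(2) = 30
Q→R: (0)(-4) − (7)(5) = -35
R→S: (7)(3) − (8)(-4) = 53
S→P: (8)(2) − (6)(3) = -2
Σ = 46
Signed area = Σ/2 = 23 (positive ⇒ counter-clockwise traversal).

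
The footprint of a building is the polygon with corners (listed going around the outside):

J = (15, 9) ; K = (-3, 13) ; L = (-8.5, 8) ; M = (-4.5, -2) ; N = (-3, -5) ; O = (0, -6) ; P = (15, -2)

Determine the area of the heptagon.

Apply Gauss's area formula: 2A = Σ (x_i·y_{i+1} − x_{i+1}·y_i), indices taken mod 7.
Cross-terms: 222, 86.5, 53, 16.5, 18, 90, 165  ⇒  Σ = 651
Area = |Σ|/2 = 325.5.

325.5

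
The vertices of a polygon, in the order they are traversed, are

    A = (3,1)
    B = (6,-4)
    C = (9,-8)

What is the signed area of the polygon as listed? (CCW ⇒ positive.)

1.5

Apply Gauss's area formula: 2A = Σ (x_i·y_{i+1} − x_{i+1}·y_i), indices taken mod 3.
Σ = (-18) + (-12) + (33) = 3
Signed area = Σ/2 = 1.5 (positive ⇒ counter-clockwise traversal).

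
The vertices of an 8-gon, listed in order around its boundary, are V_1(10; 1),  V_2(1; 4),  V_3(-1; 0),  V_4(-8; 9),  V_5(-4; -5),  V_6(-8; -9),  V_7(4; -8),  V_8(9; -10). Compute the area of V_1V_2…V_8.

173.5

V_1→V_2: (10)(4) − (1)(1) = 39
V_2→V_3: (1)(0) − (-1)(4) = 4
V_3→V_4: (-1)(9) − (-8)(0) = -9
V_4→V_5: (-8)(-5) − (-4)(9) = 76
V_5→V_6: (-4)(-9) − (-8)(-5) = -4
V_6→V_7: (-8)(-8) − (4)(-9) = 100
V_7→V_8: (4)(-10) − (9)(-8) = 32
V_8→V_1: (9)(1) − (10)(-10) = 109
Σ = 347
Area = |Σ|/2 = 173.5.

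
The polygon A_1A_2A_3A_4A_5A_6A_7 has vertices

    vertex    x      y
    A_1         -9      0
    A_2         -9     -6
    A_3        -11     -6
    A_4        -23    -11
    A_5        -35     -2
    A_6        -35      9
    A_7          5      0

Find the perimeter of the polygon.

102

|A_1A_2| = √((0)² + (-6)²) = √36 = 6
|A_2A_3| = √((-2)² + (0)²) = √4 = 2
|A_3A_4| = √((-12)² + (-5)²) = √169 = 13
|A_4A_5| = √((-12)² + (9)²) = √225 = 15
|A_5A_6| = √((0)² + (11)²) = √121 = 11
|A_6A_7| = √((40)² + (-9)²) = √1681 = 41
|A_7A_1| = √((-14)² + (0)²) = √196 = 14
Perimeter = 6 + 2 + 13 + 15 + 11 + 41 + 14 = 102.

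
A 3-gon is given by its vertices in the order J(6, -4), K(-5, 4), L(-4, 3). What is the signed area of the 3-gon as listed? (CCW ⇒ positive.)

Apply the surveyor's formula: 2A = Σ (x_i·y_{i+1} − x_{i+1}·y_i), indices taken mod 3.
Cross-terms: 4, 1, -2  ⇒  Σ = 3
Signed area = Σ/2 = 1.5 (positive ⇒ counter-clockwise traversal).

1.5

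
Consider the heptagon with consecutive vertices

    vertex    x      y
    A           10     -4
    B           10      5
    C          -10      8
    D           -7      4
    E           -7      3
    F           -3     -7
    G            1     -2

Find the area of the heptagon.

Apply the shoelace (surveyor's) formula: 2A = Σ (x_i·y_{i+1} − x_{i+1}·y_i), indices taken mod 7.
Σ = (90) + (130) + (16) + (7) + (58) + (13) + (16) = 330
Area = |Σ|/2 = 165.

165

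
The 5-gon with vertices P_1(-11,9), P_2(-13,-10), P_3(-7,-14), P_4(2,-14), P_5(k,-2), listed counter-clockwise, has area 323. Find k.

9

Write out the shoelace sum; only the two edges meeting at P_5 involve k:
2·Area = [(2·(-2) − k·(-14)) + (k·9 − (-11)·(-2))] + 465
       = 23·k + 439 = 646
⇒ k = 9.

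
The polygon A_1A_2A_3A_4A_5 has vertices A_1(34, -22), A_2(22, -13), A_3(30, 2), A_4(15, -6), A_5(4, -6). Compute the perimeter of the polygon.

94

|A_1A_2| = √((-12)² + (9)²) = √225 = 15
|A_2A_3| = √((8)² + (15)²) = √289 = 17
|A_3A_4| = √((-15)² + (-8)²) = √289 = 17
|A_4A_5| = √((-11)² + (0)²) = √121 = 11
|A_5A_1| = √((30)² + (-16)²) = √1156 = 34
Perimeter = 15 + 17 + 17 + 11 + 34 = 94.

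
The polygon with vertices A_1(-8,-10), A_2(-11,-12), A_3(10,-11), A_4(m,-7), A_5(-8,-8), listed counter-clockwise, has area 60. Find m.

1

Write out the shoelace sum; only the two edges meeting at A_4 involve m:
2·Area = [(10·(-7) − m·(-11)) + (m·(-8) − (-8)·(-7))] + 243
       = 3·m + 117 = 120
⇒ m = 1.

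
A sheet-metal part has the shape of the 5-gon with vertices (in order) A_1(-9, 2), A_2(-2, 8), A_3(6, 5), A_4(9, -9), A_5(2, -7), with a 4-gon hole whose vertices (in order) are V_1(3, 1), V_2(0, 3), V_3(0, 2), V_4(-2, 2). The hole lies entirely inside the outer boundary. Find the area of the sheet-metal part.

162

Outer boundary:
Apply the surveyor's formula: 2A = Σ (x_i·y_{i+1} − x_{i+1}·y_i), indices taken mod 5.
A_1→A_2: (-9)(8) − (-2)(2) = -68
A_2→A_3: (-2)(5) − (6)(8) = -58
A_3→A_4: (6)(-9) − (9)(5) = -99
A_4→A_5: (9)(-7) − (2)(-9) = -45
A_5→A_1: (2)(2) − (-9)(-7) = -59
Σ = -329
Area = |Σ|/2 = 164.5.
Hole:
Apply the shoelace (surveyor's) formula: 2A = Σ (x_i·y_{i+1} − x_{i+1}·y_i), indices taken mod 4.
Σ = (9) + (0) + (4) + (-8) = 5
Area = |Σ|/2 = 2.5.
Net area = 164.5 − 2.5 = 162.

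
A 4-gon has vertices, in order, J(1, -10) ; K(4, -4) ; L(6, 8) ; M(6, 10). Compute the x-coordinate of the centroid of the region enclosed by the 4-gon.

197/51

Apply Gauss's area formula. First the cross-terms c_i = x_i·y_{i+1} − x_{i+1}·y_i:
  36, 56, 12, -70  ⇒  2A = 34, A = 17.
Then Σ (x_i + x_{i+1})·c_i = 394, so x̄ = 394 / (6·17) = 197/51.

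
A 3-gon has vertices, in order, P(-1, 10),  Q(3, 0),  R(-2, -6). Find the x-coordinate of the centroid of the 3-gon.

Apply the surveyor's formula. First the cross-terms c_i = x_i·y_{i+1} − x_{i+1}·y_i:
  -30, -18, -26  ⇒  2A = -74, A = -37.
Then Σ (x_i + x_{i+1})·c_i = 0, so x̄ = 0 / (6·(-37)) = 0.

0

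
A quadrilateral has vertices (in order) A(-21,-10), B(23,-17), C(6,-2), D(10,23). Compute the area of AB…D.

592

Σ = (587) + (56) + (158) + (383) = 1184
Area = |Σ|/2 = 592.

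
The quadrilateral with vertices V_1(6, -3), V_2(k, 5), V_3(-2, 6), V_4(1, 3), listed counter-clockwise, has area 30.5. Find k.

The doubled signed area Σ (x_i y_{i+1} − x_{i+1} y_i) is linear in k.
With k=0 it equals 7; the coefficient of k is 9 (from the two edges through V_2).
So 9·k + 7 = 2·30.5 = 61 ⇒ k = 6.

6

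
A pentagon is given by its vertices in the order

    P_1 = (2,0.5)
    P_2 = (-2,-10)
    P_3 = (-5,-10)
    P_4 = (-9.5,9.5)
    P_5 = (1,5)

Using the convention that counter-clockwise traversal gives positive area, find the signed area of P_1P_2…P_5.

Σ = (-19) + (-30) + (-142.5) + (-57) + (-9.5) = -258
Signed area = Σ/2 = -129 (negative ⇒ clockwise traversal).

-129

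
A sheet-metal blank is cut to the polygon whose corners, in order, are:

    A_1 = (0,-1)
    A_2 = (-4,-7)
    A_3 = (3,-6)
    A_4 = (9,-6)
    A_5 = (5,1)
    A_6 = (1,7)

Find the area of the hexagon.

A_1→A_2: (0)(-7) − (-4)(-1) = -4
A_2→A_3: (-4)(-6) − (3)(-7) = 45
A_3→A_4: (3)(-6) − (9)(-6) = 36
A_4→A_5: (9)(1) − (5)(-6) = 39
A_5→A_6: (5)(7) − (1)(1) = 34
A_6→A_1: (1)(-1) − (0)(7) = -1
Σ = 149
Area = |Σ|/2 = 74.5.

74.5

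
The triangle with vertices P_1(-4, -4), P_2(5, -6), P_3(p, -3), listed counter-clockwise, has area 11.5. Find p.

Write out the shoelace sum; only the two edges meeting at P_3 involve p:
2·Area = [(5·(-3) − p·(-6)) + (p·(-4) − (-4)·(-3))] + 44
       = 2·p + 17 = 23
⇒ p = 3.

3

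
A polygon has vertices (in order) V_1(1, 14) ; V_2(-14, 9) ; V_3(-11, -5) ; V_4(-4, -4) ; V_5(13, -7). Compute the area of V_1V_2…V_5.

Σ = (205) + (169) + (24) + (80) + (189) = 667
Area = |Σ|/2 = 333.5.

333.5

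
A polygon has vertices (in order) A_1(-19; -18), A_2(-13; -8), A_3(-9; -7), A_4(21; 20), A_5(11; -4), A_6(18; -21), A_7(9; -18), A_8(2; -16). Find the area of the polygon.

571

Apply the shoelace formula: 2A = Σ (x_i·y_{i+1} − x_{i+1}·y_i), indices taken mod 8.
Cross-terms: -82, 19, -33, -304, -159, -135, -108, -340  ⇒  Σ = -1142
Area = |Σ|/2 = 571.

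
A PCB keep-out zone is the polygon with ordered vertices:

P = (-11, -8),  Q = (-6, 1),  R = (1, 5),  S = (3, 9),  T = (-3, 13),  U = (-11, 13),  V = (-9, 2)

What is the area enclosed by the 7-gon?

Apply the shoelace (surveyor's) formula: 2A = Σ (x_i·y_{i+1} − x_{i+1}·y_i), indices taken mod 7.
Σ = (-59) + (-31) + (-6) + (66) + (104) + (95) + (94) = 263
Area = |Σ|/2 = 131.5.

131.5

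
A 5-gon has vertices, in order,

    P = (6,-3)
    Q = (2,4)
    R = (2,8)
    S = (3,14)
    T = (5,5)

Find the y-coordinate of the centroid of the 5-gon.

307/58

Apply Gauss's area formula. First the cross-terms c_i = x_i·y_{i+1} − x_{i+1}·y_i:
  30, 8, 4, -55, -45  ⇒  2A = -58, A = -29.
Then Σ (y_i + y_{i+1})·c_i = -921, so ȳ = -921 / (6·(-29)) = 307/58.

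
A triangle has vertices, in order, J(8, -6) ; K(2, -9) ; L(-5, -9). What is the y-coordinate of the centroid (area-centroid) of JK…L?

Apply the surveyor's formula. First the cross-terms c_i = x_i·y_{i+1} − x_{i+1}·y_i:
  -60, -63, 102  ⇒  2A = -21, A = -10.5.
Then Σ (y_i + y_{i+1})·c_i = 504, so ȳ = 504 / (6·(-10.5)) = -8.

-8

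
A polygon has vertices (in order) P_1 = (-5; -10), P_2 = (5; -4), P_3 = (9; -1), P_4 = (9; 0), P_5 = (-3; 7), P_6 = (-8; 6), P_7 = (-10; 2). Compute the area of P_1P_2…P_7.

Apply the shoelace formula: 2A = Σ (x_i·y_{i+1} − x_{i+1}·y_i), indices taken mod 7.
Σ = (70) + (31) + (9) + (63) + (38) + (44) + (110) = 365
Area = |Σ|/2 = 182.5.

182.5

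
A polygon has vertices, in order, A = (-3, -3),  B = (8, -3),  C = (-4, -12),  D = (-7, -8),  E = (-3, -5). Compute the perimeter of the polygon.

|AB| = √((11)² + (0)²) = √121 = 11
|BC| = √((-12)² + (-9)²) = √225 = 15
|CD| = √((-3)² + (4)²) = √25 = 5
|DE| = √((4)² + (3)²) = √25 = 5
|EA| = √((0)² + (2)²) = √4 = 2
Perimeter = 11 + 15 + 5 + 5 + 2 = 38.

38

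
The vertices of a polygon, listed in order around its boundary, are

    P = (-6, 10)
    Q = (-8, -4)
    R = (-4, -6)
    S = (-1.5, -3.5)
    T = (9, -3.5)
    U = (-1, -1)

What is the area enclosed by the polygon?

74.625

Apply the shoelace (surveyor's) formula: 2A = Σ (x_i·y_{i+1} − x_{i+1}·y_i), indices taken mod 6.
Σ = (104) + (32) + (5) + (36.75) + (-12.5) + (-16) = 149.25
Area = |Σ|/2 = 74.625.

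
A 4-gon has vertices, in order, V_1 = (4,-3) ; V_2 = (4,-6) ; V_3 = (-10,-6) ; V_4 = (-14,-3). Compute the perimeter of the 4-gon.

|V_1V_2| = √((0)² + (-3)²) = √9 = 3
|V_2V_3| = √((-14)² + (0)²) = √196 = 14
|V_3V_4| = √((-4)² + (3)²) = √25 = 5
|V_4V_1| = √((18)² + (0)²) = √324 = 18
Perimeter = 3 + 14 + 5 + 18 = 40.

40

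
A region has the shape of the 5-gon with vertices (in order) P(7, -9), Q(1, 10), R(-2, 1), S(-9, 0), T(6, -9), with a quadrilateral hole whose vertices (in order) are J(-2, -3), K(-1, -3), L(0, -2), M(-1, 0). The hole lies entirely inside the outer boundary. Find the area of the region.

96.5

Outer boundary:
Apply the shoelace (surveyor's) formula: 2A = Σ (x_i·y_{i+1} − x_{i+1}·y_i), indices taken mod 5.
Cross-terms: 79, 21, 9, 81, 9  ⇒  Σ = 199
Area = |Σ|/2 = 99.5.
Hole:
Apply the shoelace (surveyor's) formula: 2A = Σ (x_i·y_{i+1} − x_{i+1}·y_i), indices taken mod 4.
Cross-terms: 3, 2, -2, 3  ⇒  Σ = 6
Area = |Σ|/2 = 3.
Net area = 99.5 − 3 = 96.5.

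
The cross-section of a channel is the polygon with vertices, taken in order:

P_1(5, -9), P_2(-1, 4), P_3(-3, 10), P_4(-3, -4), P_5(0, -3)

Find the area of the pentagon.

39.5

Σ = (11) + (2) + (42) + (9) + (15) = 79
Area = |Σ|/2 = 39.5.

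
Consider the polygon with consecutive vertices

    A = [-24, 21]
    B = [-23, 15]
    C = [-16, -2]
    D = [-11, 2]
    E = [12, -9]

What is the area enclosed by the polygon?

233

Cross-terms: 123, 286, -54, 75, 36  ⇒  Σ = 466
Area = |Σ|/2 = 233.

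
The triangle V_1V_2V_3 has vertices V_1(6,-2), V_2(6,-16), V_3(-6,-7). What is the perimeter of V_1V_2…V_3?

42

|V_1V_2| = √((0)² + (-14)²) = √196 = 14
|V_2V_3| = √((-12)² + (9)²) = √225 = 15
|V_3V_1| = √((12)² + (5)²) = √169 = 13
Perimeter = 14 + 15 + 13 = 42.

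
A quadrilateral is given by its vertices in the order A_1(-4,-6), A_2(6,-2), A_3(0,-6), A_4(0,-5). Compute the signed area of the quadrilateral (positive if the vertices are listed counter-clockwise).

-6

Σ = (44) + (-36) + (0) + (-20) = -12
Signed area = Σ/2 = -6 (negative ⇒ clockwise traversal).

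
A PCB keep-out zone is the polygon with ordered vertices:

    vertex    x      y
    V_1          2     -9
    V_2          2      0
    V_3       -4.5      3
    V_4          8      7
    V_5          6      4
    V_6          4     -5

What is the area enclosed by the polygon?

56.75

Apply Gauss's area formula: 2A = Σ (x_i·y_{i+1} − x_{i+1}·y_i), indices taken mod 6.
Cross-terms: 18, 6, -55.5, -10, -46, -26  ⇒  Σ = -113.5
Area = |Σ|/2 = 56.75.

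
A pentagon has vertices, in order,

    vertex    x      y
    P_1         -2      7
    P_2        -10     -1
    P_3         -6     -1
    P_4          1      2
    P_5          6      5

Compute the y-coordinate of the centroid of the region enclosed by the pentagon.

494/165

Apply the surveyor's formula. First the cross-terms c_i = x_i·y_{i+1} − x_{i+1}·y_i:
  72, 4, -11, -7, 52  ⇒  2A = 110, A = 55.
Then Σ (y_i + y_{i+1})·c_i = 988, so ȳ = 988 / (6·55) = 494/165.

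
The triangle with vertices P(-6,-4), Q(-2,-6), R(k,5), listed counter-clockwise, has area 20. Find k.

-4

Write out the shoelace sum; only the two edges meeting at R involve k:
2·Area = [((-2)·5 − k·(-6)) + (k·(-4) − (-6)·5)] + 28
       = 2·k + 48 = 40
⇒ k = -4.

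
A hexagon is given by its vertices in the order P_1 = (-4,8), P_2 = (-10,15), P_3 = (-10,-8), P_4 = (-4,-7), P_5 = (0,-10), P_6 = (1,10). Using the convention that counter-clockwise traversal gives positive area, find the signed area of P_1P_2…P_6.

193

Apply Gauss's area formula: 2A = Σ (x_i·y_{i+1} − x_{i+1}·y_i), indices taken mod 6.
P_1→P_2: (-4)(15) − (-10)(8) = 20
P_2→P_3: (-10)(-8) − (-10)(15) = 230
P_3→P_4: (-10)(-7) − (-4)(-8) = 38
P_4→P_5: (-4)(-10) − (0)(-7) = 40
P_5→P_6: (0)(10) − (1)(-10) = 10
P_6→P_1: (1)(8) − (-4)(10) = 48
Σ = 386
Signed area = Σ/2 = 193 (positive ⇒ counter-clockwise traversal).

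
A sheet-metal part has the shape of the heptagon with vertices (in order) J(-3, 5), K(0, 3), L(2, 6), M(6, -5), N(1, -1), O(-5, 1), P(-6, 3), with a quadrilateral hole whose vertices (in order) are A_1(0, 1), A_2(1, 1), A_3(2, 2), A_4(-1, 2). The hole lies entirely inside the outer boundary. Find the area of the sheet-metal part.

Outer boundary:
Apply the shoelace formula: 2A = Σ (x_i·y_{i+1} − x_{i+1}·y_i), indices taken mod 7.
J→K: (-3)(3) − (0)(5) = -9
K→L: (0)(6) − (2)(3) = -6
L→M: (2)(-5) − (6)(6) = -46
M→N: (6)(-1) − (1)(-5) = -1
N→O: (1)(1) − (-5)(-1) = -4
O→P: (-5)(3) − (-6)(1) = -9
P→J: (-6)(5) − (-3)(3) = -21
Σ = -96
Area = |Σ|/2 = 48.
Hole:
Cross-terms: -1, 0, 6, -1  ⇒  Σ = 4
Area = |Σ|/2 = 2.
Net area = 48 − 2 = 46.

46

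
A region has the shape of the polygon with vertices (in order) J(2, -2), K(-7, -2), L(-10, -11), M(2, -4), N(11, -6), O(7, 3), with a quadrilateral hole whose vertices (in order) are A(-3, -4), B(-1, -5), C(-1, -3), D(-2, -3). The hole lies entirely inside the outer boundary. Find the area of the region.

Outer boundary:
Apply the surveyor's formula: 2A = Σ (x_i·y_{i+1} − x_{i+1}·y_i), indices taken mod 6.
Cross-terms: -18, 57, 62, 32, 75, -20  ⇒  Σ = 188
Area = |Σ|/2 = 94.
Hole:
Apply the surveyor's formula: 2A = Σ (x_i·y_{i+1} − x_{i+1}·y_i), indices taken mod 4.
A→B: (-3)(-5) − (-1)(-4) = 11
B→C: (-1)(-3) − (-1)(-5) = -2
C→D: (-1)(-3) − (-2)(-3) = -3
D→A: (-2)(-4) − (-3)(-3) = -1
Σ = 5
Area = |Σ|/2 = 2.5.
Net area = 94 − 2.5 = 91.5.

91.5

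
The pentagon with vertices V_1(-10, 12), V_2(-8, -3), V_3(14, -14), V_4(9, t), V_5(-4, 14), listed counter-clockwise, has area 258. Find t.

-6

The doubled signed area Σ (x_i y_{i+1} − x_{i+1} y_i) is linear in t.
With t=0 it equals 624; the coefficient of t is 18 (from the two edges through V_4).
So 18·t + 624 = 2·258 = 516 ⇒ t = -6.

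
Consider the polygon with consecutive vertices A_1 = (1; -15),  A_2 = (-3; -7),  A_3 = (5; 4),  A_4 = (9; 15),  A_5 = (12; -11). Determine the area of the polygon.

Σ = (-52) + (23) + (39) + (-279) + (-169) = -438
Area = |Σ|/2 = 219.

219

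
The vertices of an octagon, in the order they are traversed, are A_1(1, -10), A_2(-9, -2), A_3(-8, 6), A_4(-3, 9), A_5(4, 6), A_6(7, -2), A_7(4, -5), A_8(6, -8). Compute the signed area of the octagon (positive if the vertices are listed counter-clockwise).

-200.5

Apply the surveyor's formula: 2A = Σ (x_i·y_{i+1} − x_{i+1}·y_i), indices taken mod 8.
Cross-terms: -92, -70, -54, -54, -50, -27, -2, -52  ⇒  Σ = -401
Signed area = Σ/2 = -200.5 (negative ⇒ clockwise traversal).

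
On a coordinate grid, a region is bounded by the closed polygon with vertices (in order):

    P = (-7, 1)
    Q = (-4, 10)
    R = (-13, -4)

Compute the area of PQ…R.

Apply the shoelace (surveyor's) formula: 2A = Σ (x_i·y_{i+1} − x_{i+1}·y_i), indices taken mod 3.
Σ = (-66) + (146) + (-41) = 39
Area = |Σ|/2 = 19.5.

19.5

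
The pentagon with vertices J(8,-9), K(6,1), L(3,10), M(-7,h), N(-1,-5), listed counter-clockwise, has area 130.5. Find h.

Write out the shoelace sum; only the two edges meeting at M involve h:
2·Area = [(3·h − (-7)·10) + ((-7)·(-5) − (-1)·h)] + 168
       = 4·h + 273 = 261
⇒ h = -3.

-3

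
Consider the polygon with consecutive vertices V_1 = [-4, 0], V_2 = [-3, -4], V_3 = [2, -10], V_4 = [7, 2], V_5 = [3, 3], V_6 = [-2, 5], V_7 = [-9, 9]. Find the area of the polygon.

113.5

Cross-terms: 16, 38, 74, 15, 21, 27, 36  ⇒  Σ = 227
Area = |Σ|/2 = 113.5.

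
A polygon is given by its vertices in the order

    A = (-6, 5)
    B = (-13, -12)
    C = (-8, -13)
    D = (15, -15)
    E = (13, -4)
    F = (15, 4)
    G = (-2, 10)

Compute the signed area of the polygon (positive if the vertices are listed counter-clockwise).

Apply the shoelace formula: 2A = Σ (x_i·y_{i+1} − x_{i+1}·y_i), indices taken mod 7.
A→B: (-6)(-12) − (-13)(5) = 137
B→C: (-13)(-13) − (-8)(-12) = 73
C→D: (-8)(-15) − (15)(-13) = 315
D→E: (15)(-4) − (13)(-15) = 135
E→F: (13)(4) − (15)(-4) = 112
F→G: (15)(10) − (-2)(4) = 158
G→A: (-2)(5) − (-6)(10) = 50
Σ = 980
Signed area = Σ/2 = 490 (positive ⇒ counter-clockwise traversal).

490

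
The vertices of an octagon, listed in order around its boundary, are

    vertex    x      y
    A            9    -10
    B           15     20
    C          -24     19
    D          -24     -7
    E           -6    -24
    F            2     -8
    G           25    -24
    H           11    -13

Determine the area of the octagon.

Apply the shoelace (surveyor's) formula: 2A = Σ (x_i·y_{i+1} − x_{i+1}·y_i), indices taken mod 8.
Σ = (330) + (765) + (624) + (534) + (96) + (152) + (-61) + (7) = 2447
Area = |Σ|/2 = 1223.5.

1223.5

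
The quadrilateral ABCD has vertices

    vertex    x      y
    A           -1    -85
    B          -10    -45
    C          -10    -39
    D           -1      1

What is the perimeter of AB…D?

174

|AB| = √((-9)² + (40)²) = √1681 = 41
|BC| = √((0)² + (6)²) = √36 = 6
|CD| = √((9)² + (40)²) = √1681 = 41
|DA| = √((0)² + (-86)²) = √7396 = 86
Perimeter = 41 + 6 + 41 + 86 = 174.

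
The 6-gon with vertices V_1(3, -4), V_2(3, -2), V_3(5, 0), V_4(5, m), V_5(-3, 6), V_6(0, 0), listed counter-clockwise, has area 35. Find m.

3

The doubled signed area Σ (x_i y_{i+1} − x_{i+1} y_i) is linear in m.
With m=0 it equals 46; the coefficient of m is 8 (from the two edges through V_4).
So 8·m + 46 = 2·35 = 70 ⇒ m = 3.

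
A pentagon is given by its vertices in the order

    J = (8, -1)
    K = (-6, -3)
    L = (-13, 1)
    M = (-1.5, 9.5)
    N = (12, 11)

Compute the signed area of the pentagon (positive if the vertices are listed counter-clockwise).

J→K: (8)(-3) − (-6)(-1) = -30
K→L: (-6)(1) − (-13)(-3) = -45
L→M: (-13)(9.5) − (-1.5)(1) = -122
M→N: (-1.5)(11) − (12)(9.5) = -130.5
N→J: (12)(-1) − (8)(11) = -100
Σ = -427.5
Signed area = Σ/2 = -213.75 (negative ⇒ clockwise traversal).

-213.75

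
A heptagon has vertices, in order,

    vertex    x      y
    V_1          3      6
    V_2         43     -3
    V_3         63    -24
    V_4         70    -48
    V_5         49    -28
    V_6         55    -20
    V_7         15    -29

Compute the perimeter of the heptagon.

212

|V_1V_2| = √((40)² + (-9)²) = √1681 = 41
|V_2V_3| = √((20)² + (-21)²) = √841 = 29
|V_3V_4| = √((7)² + (-24)²) = √625 = 25
|V_4V_5| = √((-21)² + (20)²) = √841 = 29
|V_5V_6| = √((6)² + (8)²) = √100 = 10
|V_6V_7| = √((-40)² + (-9)²) = √1681 = 41
|V_7V_1| = √((-12)² + (35)²) = √1369 = 37
Perimeter = 41 + 29 + 25 + 29 + 10 + 41 + 37 = 212.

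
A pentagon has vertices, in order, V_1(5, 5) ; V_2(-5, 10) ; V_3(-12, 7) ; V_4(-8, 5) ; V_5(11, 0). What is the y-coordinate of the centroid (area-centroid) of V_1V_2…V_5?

Apply the surveyor's formula. First the cross-terms c_i = x_i·y_{i+1} − x_{i+1}·y_i:
  75, 85, -4, -55, 55  ⇒  2A = 156, A = 78.
Then Σ (y_i + y_{i+1})·c_i = 2522, so ȳ = 2522 / (6·78) = 97/18.

97/18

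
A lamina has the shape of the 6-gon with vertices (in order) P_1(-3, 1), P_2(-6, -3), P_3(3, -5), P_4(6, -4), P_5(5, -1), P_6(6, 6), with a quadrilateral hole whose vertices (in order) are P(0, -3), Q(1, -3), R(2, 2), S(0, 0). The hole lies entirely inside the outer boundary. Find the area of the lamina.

Outer boundary:
P_1→P_2: (-3)(-3) − (-6)(1) = 15
P_2→P_3: (-6)(-5) − (3)(-3) = 39
P_3→P_4: (3)(-4) − (6)(-5) = 18
P_4→P_5: (6)(-1) − (5)(-4) = 14
P_5→P_6: (5)(6) − (6)(-1) = 36
P_6→P_1: (6)(1) − (-3)(6) = 24
Σ = 146
Area = |Σ|/2 = 73.
Hole:
Apply the shoelace (surveyor's) formula: 2A = Σ (x_i·y_{i+1} − x_{i+1}·y_i), indices taken mod 4.
Σ = (3) + (8) + (0) + (0) = 11
Area = |Σ|/2 = 5.5.
Net area = 73 − 5.5 = 67.5.

67.5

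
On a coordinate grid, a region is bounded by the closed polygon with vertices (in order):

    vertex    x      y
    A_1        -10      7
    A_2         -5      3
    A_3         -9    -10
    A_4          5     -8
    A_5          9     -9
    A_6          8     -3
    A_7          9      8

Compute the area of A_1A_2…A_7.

Apply the surveyor's formula: 2A = Σ (x_i·y_{i+1} − x_{i+1}·y_i), indices taken mod 7.
Σ = (5) + (77) + (122) + (27) + (45) + (91) + (143) = 510
Area = |Σ|/2 = 255.

255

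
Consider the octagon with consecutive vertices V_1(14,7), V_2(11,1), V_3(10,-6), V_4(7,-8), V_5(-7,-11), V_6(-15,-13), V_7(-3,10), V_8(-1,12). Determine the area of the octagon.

V_1→V_2: (14)(1) − (11)(7) = -63
V_2→V_3: (11)(-6) − (10)(1) = -76
V_3→V_4: (10)(-8) − (7)(-6) = -38
V_4→V_5: (7)(-11) − (-7)(-8) = -133
V_5→V_6: (-7)(-13) − (-15)(-11) = -74
V_6→V_7: (-15)(10) − (-3)(-13) = -189
V_7→V_8: (-3)(12) − (-1)(10) = -26
V_8→V_1: (-1)(7) − (14)(12) = -175
Σ = -774
Area = |Σ|/2 = 387.

387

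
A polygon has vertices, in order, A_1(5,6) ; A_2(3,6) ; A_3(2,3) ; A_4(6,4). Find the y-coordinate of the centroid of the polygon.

4.6

Apply the shoelace formula. First the cross-terms c_i = x_i·y_{i+1} − x_{i+1}·y_i:
  12, -3, -10, 16  ⇒  2A = 15, A = 7.5.
Then Σ (y_i + y_{i+1})·c_i = 207, so ȳ = 207 / (6·7.5) = 4.6.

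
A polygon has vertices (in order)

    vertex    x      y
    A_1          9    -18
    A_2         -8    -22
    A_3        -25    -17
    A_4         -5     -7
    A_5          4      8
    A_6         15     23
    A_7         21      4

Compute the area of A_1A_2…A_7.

Apply the shoelace formula: 2A = Σ (x_i·y_{i+1} − x_{i+1}·y_i), indices taken mod 7.
Cross-terms: -342, -414, 90, -12, -28, -423, -414  ⇒  Σ = -1543
Area = |Σ|/2 = 771.5.

771.5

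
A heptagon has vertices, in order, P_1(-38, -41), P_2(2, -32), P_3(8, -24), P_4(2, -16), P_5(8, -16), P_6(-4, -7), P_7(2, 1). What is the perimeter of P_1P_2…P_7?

|P_1P_2| = √((40)² + (9)²) = √1681 = 41
|P_2P_3| = √((6)² + (8)²) = √100 = 10
|P_3P_4| = √((-6)² + (8)²) = √100 = 10
|P_4P_5| = √((6)² + (0)²) = √36 = 6
|P_5P_6| = √((-12)² + (9)²) = √225 = 15
|P_6P_7| = √((6)² + (8)²) = √100 = 10
|P_7P_1| = √((-40)² + (-42)²) = √3364 = 58
Perimeter = 41 + 10 + 10 + 6 + 15 + 10 + 58 = 150.

150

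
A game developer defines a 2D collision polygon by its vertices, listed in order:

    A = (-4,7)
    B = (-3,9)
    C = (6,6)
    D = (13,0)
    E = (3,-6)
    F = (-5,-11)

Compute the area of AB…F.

Cross-terms: -15, -72, -78, -78, -63, -79  ⇒  Σ = -385
Area = |Σ|/2 = 192.5.

192.5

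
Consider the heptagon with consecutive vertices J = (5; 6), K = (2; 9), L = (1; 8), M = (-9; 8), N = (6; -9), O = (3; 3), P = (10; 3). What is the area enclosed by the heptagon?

Apply the shoelace (surveyor's) formula: 2A = Σ (x_i·y_{i+1} − x_{i+1}·y_i), indices taken mod 7.
Cross-terms: 33, 7, 80, 33, 45, -21, 45  ⇒  Σ = 222
Area = |Σ|/2 = 111.

111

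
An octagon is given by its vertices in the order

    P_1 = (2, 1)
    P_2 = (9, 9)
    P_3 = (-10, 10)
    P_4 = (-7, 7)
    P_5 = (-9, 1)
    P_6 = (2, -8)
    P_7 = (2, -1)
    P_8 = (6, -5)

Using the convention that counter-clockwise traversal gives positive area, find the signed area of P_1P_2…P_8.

170.5

Apply the shoelace (surveyor's) formula: 2A = Σ (x_i·y_{i+1} − x_{i+1}·y_i), indices taken mod 8.
P_1→P_2: (2)(9) − (9)(1) = 9
P_2→P_3: (9)(10) − (-10)(9) = 180
P_3→P_4: (-10)(7) − (-7)(10) = 0
P_4→P_5: (-7)(1) − (-9)(7) = 56
P_5→P_6: (-9)(-8) − (2)(1) = 70
P_6→P_7: (2)(-1) − (2)(-8) = 14
P_7→P_8: (2)(-5) − (6)(-1) = -4
P_8→P_1: (6)(1) − (2)(-5) = 16
Σ = 341
Signed area = Σ/2 = 170.5 (positive ⇒ counter-clockwise traversal).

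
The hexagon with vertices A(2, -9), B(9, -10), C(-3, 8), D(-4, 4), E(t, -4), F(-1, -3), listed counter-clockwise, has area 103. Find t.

The doubled signed area Σ (x_i y_{i+1} − x_{i+1} y_i) is linear in t.
With t=0 it equals 150; the coefficient of t is -7 (from the two edges through E).
So -7·t + 150 = 2·103 = 206 ⇒ t = -8.

-8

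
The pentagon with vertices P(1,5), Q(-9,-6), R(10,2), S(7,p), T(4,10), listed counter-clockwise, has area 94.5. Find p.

7

The doubled signed area Σ (x_i y_{i+1} − x_{i+1} y_i) is linear in p.
With p=0 it equals 147; the coefficient of p is 6 (from the two edges through S).
So 6·p + 147 = 2·94.5 = 189 ⇒ p = 7.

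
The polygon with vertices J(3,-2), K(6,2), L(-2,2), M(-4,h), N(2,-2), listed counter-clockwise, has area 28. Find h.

The doubled signed area Σ (x_i y_{i+1} − x_{i+1} y_i) is linear in h.
With h=0 it equals 52; the coefficient of h is -4 (from the two edges through M).
So -4·h + 52 = 2·28 = 56 ⇒ h = -1.

-1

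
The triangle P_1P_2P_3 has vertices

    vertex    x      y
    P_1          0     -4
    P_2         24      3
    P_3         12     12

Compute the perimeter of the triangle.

|P_1P_2| = √((24)² + (7)²) = √625 = 25
|P_2P_3| = √((-12)² + (9)²) = √225 = 15
|P_3P_1| = √((-12)² + (-16)²) = √400 = 20
Perimeter = 25 + 15 + 20 = 60.

60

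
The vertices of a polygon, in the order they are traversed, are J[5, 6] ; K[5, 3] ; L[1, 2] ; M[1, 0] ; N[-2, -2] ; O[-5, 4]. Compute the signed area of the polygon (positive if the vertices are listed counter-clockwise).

Apply the surveyor's formula: 2A = Σ (x_i·y_{i+1} − x_{i+1}·y_i), indices taken mod 6.
Σ = (-15) + (7) + (-2) + (-2) + (-18) + (-50) = -80
Signed area = Σ/2 = -40 (negative ⇒ clockwise traversal).

-40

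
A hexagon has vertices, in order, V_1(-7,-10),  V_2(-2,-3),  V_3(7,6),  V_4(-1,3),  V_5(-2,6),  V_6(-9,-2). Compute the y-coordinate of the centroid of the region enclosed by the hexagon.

-47/57

Apply the shoelace formula. First the cross-terms c_i = x_i·y_{i+1} − x_{i+1}·y_i:
  1, 9, 27, 0, 58, 76  ⇒  2A = 171, A = 85.5.
Then Σ (y_i + y_{i+1})·c_i = -423, so ȳ = -423 / (6·85.5) = -47/57.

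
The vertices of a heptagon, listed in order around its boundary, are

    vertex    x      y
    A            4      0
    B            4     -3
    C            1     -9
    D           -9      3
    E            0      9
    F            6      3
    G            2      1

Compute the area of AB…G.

Cross-terms: -12, -33, -78, -81, -54, 0, -4  ⇒  Σ = -262
Area = |Σ|/2 = 131.

131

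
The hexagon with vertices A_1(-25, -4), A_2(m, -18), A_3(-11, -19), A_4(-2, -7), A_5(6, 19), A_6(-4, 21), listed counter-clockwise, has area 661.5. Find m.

The doubled signed area Σ (x_i y_{i+1} − x_{i+1} y_i) is linear in m.
With m=0 it equals 1038; the coefficient of m is -15 (from the two edges through A_2).
So -15·m + 1038 = 2·661.5 = 1323 ⇒ m = -19.

-19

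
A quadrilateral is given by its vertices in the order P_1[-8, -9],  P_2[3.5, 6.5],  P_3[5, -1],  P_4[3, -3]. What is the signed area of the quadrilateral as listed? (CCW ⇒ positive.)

-59.75

Apply the shoelace formula: 2A = Σ (x_i·y_{i+1} − x_{i+1}·y_i), indices taken mod 4.
Σ = (-20.5) + (-36) + (-12) + (-51) = -119.5
Signed area = Σ/2 = -59.75 (negative ⇒ clockwise traversal).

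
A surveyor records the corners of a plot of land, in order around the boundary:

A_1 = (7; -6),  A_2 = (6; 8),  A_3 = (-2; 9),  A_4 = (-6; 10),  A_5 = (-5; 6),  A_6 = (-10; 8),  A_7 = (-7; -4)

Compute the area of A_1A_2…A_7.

Σ = (92) + (70) + (34) + (14) + (20) + (96) + (70) = 396
Area = |Σ|/2 = 198.

198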